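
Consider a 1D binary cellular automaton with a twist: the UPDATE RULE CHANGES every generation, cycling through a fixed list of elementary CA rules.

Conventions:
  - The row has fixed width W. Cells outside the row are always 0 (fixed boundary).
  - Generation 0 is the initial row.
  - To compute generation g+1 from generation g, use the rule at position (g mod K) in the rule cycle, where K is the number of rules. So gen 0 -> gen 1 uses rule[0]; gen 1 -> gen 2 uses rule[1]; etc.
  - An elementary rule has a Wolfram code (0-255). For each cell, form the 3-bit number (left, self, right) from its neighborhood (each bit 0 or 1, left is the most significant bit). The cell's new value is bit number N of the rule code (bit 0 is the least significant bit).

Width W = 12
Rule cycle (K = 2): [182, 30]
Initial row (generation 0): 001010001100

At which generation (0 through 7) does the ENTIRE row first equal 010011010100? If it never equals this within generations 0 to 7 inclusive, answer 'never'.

Gen 0: 001010001100
Gen 1 (rule 182): 011111010010
Gen 2 (rule 30): 110000011111
Gen 3 (rule 182): 001000101110
Gen 4 (rule 30): 011101101001
Gen 5 (rule 182): 101010011111
Gen 6 (rule 30): 101011110000
Gen 7 (rule 182): 111101101000

Answer: never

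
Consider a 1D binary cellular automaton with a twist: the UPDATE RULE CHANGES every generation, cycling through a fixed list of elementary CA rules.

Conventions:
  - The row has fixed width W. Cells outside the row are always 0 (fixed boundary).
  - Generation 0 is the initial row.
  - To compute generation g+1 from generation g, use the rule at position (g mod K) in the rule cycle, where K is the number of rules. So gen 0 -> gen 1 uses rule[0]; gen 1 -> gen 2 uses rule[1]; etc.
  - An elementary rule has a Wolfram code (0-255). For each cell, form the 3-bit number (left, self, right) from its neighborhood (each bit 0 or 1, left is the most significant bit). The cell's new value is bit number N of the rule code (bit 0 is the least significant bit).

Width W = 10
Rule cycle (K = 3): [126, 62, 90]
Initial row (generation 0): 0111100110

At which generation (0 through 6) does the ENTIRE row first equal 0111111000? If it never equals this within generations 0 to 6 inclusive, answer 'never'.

Gen 0: 0111100110
Gen 1 (rule 126): 1100111111
Gen 2 (rule 62): 1011100000
Gen 3 (rule 90): 0010110000
Gen 4 (rule 126): 0111111000
Gen 5 (rule 62): 1100000100
Gen 6 (rule 90): 1110001010

Answer: 4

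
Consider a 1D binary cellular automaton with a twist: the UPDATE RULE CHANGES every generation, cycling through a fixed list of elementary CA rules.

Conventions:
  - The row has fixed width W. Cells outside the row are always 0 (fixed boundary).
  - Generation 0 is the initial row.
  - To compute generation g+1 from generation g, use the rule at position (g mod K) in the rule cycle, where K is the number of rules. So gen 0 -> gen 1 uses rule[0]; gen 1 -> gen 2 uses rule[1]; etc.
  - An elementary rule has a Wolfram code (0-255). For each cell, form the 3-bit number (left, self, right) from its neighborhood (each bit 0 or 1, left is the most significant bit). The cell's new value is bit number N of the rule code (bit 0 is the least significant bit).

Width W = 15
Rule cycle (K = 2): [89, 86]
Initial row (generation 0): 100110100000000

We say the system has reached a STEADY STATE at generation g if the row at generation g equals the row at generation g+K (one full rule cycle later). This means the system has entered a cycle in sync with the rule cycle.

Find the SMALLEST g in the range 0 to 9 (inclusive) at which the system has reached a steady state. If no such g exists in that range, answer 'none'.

Answer: none

Derivation:
Gen 0: 100110100000000
Gen 1 (rule 89): 010110011111111
Gen 2 (rule 86): 110011100000001
Gen 3 (rule 89): 111010111111100
Gen 4 (rule 86): 001010000000110
Gen 5 (rule 89): 100001111110111
Gen 6 (rule 86): 110010000010001
Gen 7 (rule 89): 111001111001100
Gen 8 (rule 86): 001110001110110
Gen 9 (rule 89): 101011101010111
Gen 10 (rule 86): 101000101010001
Gen 11 (rule 89): 000110000001100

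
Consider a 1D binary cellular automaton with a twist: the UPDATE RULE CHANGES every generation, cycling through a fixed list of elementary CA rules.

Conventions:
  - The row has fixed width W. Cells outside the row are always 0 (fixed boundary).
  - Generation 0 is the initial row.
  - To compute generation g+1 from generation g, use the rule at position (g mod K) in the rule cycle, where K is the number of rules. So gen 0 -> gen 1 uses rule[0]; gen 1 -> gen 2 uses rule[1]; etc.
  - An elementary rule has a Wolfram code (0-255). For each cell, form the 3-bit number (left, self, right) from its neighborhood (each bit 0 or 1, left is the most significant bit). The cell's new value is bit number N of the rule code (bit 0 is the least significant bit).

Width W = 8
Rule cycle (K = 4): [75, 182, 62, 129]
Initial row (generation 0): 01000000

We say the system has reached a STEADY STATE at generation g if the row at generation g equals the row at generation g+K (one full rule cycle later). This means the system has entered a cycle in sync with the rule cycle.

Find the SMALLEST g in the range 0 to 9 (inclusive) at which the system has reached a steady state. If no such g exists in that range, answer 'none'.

Gen 0: 01000000
Gen 1 (rule 75): 10011111
Gen 2 (rule 182): 11101110
Gen 3 (rule 62): 10011001
Gen 4 (rule 129): 00000000
Gen 5 (rule 75): 11111111
Gen 6 (rule 182): 01111110
Gen 7 (rule 62): 11000001
Gen 8 (rule 129): 00011100
Gen 9 (rule 75): 11110101
Gen 10 (rule 182): 01101111
Gen 11 (rule 62): 11011000
Gen 12 (rule 129): 00000011
Gen 13 (rule 75): 11111111

Answer: none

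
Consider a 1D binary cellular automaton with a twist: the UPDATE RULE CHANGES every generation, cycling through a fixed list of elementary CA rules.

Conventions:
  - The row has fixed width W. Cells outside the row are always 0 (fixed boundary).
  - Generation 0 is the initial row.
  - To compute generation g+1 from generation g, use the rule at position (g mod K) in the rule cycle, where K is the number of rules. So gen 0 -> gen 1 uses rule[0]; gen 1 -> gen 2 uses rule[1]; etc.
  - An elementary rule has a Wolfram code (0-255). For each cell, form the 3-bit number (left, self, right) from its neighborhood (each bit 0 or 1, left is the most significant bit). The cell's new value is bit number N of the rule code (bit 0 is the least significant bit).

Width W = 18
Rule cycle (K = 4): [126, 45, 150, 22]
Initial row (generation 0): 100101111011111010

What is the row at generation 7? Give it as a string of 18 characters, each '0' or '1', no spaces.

Gen 0: 100101111011111010
Gen 1 (rule 126): 111111001110001111
Gen 2 (rule 45): 100000001000101000
Gen 3 (rule 150): 110000011101101100
Gen 4 (rule 22): 001000100000000010
Gen 5 (rule 126): 011101110000000111
Gen 6 (rule 45): 010011000111110100
Gen 7 (rule 150): 111100101011100110

Answer: 111100101011100110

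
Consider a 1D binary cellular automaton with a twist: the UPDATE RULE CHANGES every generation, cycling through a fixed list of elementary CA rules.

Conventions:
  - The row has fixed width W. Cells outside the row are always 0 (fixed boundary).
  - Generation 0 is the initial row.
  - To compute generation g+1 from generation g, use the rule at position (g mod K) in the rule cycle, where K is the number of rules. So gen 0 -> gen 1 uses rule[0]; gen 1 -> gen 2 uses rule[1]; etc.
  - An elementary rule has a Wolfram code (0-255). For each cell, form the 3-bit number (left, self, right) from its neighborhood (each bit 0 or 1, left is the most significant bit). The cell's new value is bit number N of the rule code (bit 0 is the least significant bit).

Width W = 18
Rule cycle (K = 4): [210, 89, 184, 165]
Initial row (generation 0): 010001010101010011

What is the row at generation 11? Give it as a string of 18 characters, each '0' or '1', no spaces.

Answer: 111110101000001010

Derivation:
Gen 0: 010001010101010011
Gen 1 (rule 210): 101010000000001101
Gen 2 (rule 89): 000001111111101100
Gen 3 (rule 184): 000001111111011010
Gen 4 (rule 165): 111100111110100110
Gen 5 (rule 210): 011111011110011011
Gen 6 (rule 89): 010001010011011011
Gen 7 (rule 184): 001000101010110110
Gen 8 (rule 165): 101010111111001000
Gen 9 (rule 210): 000000011111110100
Gen 10 (rule 89): 111111010000010011
Gen 11 (rule 184): 111110101000001010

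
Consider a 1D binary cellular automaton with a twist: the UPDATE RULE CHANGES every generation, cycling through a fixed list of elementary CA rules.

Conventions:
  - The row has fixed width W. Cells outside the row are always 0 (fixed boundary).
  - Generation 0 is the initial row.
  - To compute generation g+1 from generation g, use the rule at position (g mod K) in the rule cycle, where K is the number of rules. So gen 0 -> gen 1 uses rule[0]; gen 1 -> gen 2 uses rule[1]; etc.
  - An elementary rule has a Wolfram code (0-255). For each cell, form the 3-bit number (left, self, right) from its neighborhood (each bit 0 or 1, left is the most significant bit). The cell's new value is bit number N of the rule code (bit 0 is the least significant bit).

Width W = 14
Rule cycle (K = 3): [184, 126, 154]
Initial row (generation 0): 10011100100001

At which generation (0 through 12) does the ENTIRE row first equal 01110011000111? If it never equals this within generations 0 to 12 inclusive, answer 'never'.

Gen 0: 10011100100001
Gen 1 (rule 184): 01011010010000
Gen 2 (rule 126): 11111111111000
Gen 3 (rule 154): 11111111110100
Gen 4 (rule 184): 11111111101010
Gen 5 (rule 126): 10000000111111
Gen 6 (rule 154): 01000001111110
Gen 7 (rule 184): 00100001111101
Gen 8 (rule 126): 01110011000111
Gen 9 (rule 154): 11101110101110
Gen 10 (rule 184): 11011101011101
Gen 11 (rule 126): 11110111110111
Gen 12 (rule 154): 11100111100110

Answer: 8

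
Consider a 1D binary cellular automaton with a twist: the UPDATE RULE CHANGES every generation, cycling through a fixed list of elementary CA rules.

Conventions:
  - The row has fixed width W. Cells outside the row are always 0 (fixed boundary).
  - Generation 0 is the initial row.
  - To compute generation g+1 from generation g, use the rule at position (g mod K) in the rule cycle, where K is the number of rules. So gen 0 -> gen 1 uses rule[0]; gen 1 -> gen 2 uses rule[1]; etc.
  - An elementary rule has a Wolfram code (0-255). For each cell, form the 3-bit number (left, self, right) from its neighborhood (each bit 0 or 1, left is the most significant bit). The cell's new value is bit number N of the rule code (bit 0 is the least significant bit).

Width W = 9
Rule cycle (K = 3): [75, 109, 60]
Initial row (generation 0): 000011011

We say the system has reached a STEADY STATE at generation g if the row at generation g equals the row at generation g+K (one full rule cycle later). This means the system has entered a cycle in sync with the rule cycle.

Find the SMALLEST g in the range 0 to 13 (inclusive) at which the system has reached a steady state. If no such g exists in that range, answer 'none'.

Gen 0: 000011011
Gen 1 (rule 75): 111111011
Gen 2 (rule 109): 100001111
Gen 3 (rule 60): 110001000
Gen 4 (rule 75): 110110011
Gen 5 (rule 109): 111110011
Gen 6 (rule 60): 100001010
Gen 7 (rule 75): 001110000
Gen 8 (rule 109): 101010111
Gen 9 (rule 60): 111111100
Gen 10 (rule 75): 100000101
Gen 11 (rule 109): 101110111
Gen 12 (rule 60): 111001100
Gen 13 (rule 75): 101011101
Gen 14 (rule 109): 111110111
Gen 15 (rule 60): 100001100
Gen 16 (rule 75): 001111101

Answer: none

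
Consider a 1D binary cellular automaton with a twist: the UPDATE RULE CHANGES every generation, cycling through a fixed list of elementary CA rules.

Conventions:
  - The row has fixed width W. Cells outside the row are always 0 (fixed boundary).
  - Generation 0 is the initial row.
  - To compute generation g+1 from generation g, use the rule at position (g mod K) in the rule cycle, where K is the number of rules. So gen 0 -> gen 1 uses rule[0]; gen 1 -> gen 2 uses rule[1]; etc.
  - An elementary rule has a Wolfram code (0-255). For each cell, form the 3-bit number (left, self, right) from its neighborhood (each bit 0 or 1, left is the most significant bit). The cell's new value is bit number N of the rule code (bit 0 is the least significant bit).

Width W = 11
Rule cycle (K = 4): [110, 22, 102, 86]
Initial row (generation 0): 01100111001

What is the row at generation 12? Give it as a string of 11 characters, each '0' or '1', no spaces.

Gen 0: 01100111001
Gen 1 (rule 110): 11101101011
Gen 2 (rule 22): 00000001000
Gen 3 (rule 102): 00000011000
Gen 4 (rule 86): 00000101100
Gen 5 (rule 110): 00001111100
Gen 6 (rule 22): 00010000010
Gen 7 (rule 102): 00110000110
Gen 8 (rule 86): 01011001011
Gen 9 (rule 110): 11111011111
Gen 10 (rule 22): 00000000000
Gen 11 (rule 102): 00000000000
Gen 12 (rule 86): 00000000000

Answer: 00000000000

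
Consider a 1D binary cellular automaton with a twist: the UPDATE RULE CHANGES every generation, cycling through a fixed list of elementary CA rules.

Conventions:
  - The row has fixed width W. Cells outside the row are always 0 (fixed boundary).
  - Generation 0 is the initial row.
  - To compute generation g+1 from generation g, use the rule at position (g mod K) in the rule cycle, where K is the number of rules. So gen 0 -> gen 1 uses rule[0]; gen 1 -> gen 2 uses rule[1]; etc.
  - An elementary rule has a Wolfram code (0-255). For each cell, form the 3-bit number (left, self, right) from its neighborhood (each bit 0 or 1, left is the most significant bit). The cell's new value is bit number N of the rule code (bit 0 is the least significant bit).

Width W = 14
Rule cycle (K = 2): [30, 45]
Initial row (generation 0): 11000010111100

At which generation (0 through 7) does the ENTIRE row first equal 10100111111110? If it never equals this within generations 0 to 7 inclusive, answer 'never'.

Gen 0: 11000010111100
Gen 1 (rule 30): 10100110100010
Gen 2 (rule 45): 11100101101010
Gen 3 (rule 30): 10011101001011
Gen 4 (rule 45): 10010011001110
Gen 5 (rule 30): 11111110111001
Gen 6 (rule 45): 10000001100001
Gen 7 (rule 30): 11000011010011

Answer: never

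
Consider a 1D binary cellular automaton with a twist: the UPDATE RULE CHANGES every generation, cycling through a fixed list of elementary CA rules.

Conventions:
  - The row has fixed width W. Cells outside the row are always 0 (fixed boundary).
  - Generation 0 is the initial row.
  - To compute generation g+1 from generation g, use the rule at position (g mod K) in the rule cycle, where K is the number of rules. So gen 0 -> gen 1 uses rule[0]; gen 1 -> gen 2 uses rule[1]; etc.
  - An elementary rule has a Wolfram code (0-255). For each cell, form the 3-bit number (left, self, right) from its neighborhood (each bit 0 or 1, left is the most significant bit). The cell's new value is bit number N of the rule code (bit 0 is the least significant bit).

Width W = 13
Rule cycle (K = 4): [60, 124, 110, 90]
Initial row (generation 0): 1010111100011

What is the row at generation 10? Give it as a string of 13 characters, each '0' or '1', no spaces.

Answer: 1110110010011

Derivation:
Gen 0: 1010111100011
Gen 1 (rule 60): 1111100010010
Gen 2 (rule 124): 1000110011011
Gen 3 (rule 110): 1001110111111
Gen 4 (rule 90): 0111010100001
Gen 5 (rule 60): 0100111110001
Gen 6 (rule 124): 0110100011001
Gen 7 (rule 110): 1111100111011
Gen 8 (rule 90): 1000111101011
Gen 9 (rule 60): 1100100011110
Gen 10 (rule 124): 1110110010011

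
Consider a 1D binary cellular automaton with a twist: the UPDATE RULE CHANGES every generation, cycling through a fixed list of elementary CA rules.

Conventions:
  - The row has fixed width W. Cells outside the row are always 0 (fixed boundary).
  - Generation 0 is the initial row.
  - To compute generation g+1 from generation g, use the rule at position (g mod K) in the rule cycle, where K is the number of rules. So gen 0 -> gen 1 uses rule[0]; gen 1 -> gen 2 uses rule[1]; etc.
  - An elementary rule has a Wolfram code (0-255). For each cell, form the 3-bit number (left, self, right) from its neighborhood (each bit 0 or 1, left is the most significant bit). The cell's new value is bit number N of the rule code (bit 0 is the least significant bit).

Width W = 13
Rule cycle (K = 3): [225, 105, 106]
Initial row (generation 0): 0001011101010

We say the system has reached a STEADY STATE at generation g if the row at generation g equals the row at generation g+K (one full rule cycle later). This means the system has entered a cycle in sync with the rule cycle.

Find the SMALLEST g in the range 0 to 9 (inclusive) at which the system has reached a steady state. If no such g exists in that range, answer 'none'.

Answer: none

Derivation:
Gen 0: 0001011101010
Gen 1 (rule 225): 1100101110100
Gen 2 (rule 105): 1100011011001
Gen 3 (rule 106): 1100111111010
Gen 4 (rule 225): 0100011111100
Gen 5 (rule 105): 0001010000101
Gen 6 (rule 106): 0010100001010
Gen 7 (rule 225): 1001001100100
Gen 8 (rule 105): 0000001100001
Gen 9 (rule 106): 0000011100010
Gen 10 (rule 225): 1111001101000
Gen 11 (rule 105): 1001001110011
Gen 12 (rule 106): 0010011010111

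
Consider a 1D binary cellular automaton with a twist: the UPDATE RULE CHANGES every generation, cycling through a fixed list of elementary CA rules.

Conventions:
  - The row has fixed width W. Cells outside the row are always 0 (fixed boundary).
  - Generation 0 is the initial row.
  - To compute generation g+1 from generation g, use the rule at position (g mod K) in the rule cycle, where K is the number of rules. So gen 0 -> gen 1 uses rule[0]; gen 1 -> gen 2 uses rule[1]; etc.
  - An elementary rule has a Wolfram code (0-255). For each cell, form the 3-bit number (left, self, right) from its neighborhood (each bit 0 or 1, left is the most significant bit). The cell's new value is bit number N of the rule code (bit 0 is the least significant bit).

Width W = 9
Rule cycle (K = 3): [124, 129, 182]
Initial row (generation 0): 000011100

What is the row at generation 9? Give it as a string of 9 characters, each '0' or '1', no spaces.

Gen 0: 000011100
Gen 1 (rule 124): 000010110
Gen 2 (rule 129): 111000000
Gen 3 (rule 182): 010100000
Gen 4 (rule 124): 011110000
Gen 5 (rule 129): 001100111
Gen 6 (rule 182): 010011010
Gen 7 (rule 124): 011011111
Gen 8 (rule 129): 000001110
Gen 9 (rule 182): 000010101

Answer: 000010101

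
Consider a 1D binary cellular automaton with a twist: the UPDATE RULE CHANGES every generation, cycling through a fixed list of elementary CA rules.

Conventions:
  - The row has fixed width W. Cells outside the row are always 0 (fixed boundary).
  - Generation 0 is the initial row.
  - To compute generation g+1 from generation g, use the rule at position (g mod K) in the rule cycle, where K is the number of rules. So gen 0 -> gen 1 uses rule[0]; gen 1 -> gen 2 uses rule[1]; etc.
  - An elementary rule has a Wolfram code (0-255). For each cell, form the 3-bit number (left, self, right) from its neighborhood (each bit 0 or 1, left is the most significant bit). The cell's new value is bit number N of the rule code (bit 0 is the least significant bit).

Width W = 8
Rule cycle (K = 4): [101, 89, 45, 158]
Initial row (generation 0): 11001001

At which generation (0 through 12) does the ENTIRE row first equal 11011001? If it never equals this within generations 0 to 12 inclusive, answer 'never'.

Answer: never

Derivation:
Gen 0: 11001001
Gen 1 (rule 101): 01001001
Gen 2 (rule 89): 00100100
Gen 3 (rule 45): 10100101
Gen 4 (rule 158): 10111101
Gen 5 (rule 101): 11000111
Gen 6 (rule 89): 11110101
Gen 7 (rule 45): 10001111
Gen 8 (rule 158): 11011110
Gen 9 (rule 101): 01100010
Gen 10 (rule 89): 01111001
Gen 11 (rule 45): 01000001
Gen 12 (rule 158): 11100011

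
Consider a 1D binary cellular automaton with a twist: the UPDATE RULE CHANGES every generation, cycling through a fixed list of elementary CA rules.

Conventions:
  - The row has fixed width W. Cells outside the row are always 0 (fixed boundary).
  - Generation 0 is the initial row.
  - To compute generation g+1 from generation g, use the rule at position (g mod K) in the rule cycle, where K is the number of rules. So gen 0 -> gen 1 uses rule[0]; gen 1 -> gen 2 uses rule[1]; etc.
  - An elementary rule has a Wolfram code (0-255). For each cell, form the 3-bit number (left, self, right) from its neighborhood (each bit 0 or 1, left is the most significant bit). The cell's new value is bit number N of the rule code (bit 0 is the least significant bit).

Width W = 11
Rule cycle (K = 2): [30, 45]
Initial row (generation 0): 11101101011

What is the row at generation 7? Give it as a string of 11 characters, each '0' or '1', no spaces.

Gen 0: 11101101011
Gen 1 (rule 30): 10001001010
Gen 2 (rule 45): 10101001110
Gen 3 (rule 30): 10101111001
Gen 4 (rule 45): 11111000001
Gen 5 (rule 30): 10000100011
Gen 6 (rule 45): 10110101010
Gen 7 (rule 30): 10100101011

Answer: 10100101011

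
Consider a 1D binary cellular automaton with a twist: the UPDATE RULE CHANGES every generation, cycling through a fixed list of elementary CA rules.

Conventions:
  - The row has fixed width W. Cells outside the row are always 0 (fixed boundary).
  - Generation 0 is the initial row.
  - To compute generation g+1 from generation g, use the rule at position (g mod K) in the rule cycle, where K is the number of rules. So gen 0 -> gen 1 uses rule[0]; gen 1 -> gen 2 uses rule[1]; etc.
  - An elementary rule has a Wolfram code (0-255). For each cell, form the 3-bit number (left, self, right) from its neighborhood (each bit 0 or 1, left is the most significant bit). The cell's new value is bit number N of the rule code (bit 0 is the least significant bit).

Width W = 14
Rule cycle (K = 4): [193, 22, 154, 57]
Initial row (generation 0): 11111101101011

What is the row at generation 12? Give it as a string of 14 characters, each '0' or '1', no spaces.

Answer: 10010101101011

Derivation:
Gen 0: 11111101101011
Gen 1 (rule 193): 01111100100001
Gen 2 (rule 22): 10000011110011
Gen 3 (rule 154): 01000111101110
Gen 4 (rule 57): 00110100011001
Gen 5 (rule 193): 10010001001000
Gen 6 (rule 22): 11111011111100
Gen 7 (rule 154): 11110011111010
Gen 8 (rule 57): 10001010000101
Gen 9 (rule 193): 00100000110000
Gen 10 (rule 22): 01110001001000
Gen 11 (rule 154): 11101010110100
Gen 12 (rule 57): 10010101101011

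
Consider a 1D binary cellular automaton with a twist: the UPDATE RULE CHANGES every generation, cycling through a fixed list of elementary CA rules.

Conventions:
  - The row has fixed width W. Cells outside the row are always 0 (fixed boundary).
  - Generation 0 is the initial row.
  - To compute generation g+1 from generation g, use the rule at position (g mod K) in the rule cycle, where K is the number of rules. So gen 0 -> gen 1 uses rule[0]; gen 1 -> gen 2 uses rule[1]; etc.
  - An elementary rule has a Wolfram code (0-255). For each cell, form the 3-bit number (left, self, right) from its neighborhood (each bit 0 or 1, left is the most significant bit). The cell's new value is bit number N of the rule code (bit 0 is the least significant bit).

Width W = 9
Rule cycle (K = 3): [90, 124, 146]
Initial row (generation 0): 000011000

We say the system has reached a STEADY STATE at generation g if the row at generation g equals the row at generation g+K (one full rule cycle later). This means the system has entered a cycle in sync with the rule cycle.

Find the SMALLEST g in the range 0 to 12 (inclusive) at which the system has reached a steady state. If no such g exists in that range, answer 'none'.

Gen 0: 000011000
Gen 1 (rule 90): 000111100
Gen 2 (rule 124): 000100110
Gen 3 (rule 146): 001011001
Gen 4 (rule 90): 010011110
Gen 5 (rule 124): 011010011
Gen 6 (rule 146): 100001100
Gen 7 (rule 90): 010011110
Gen 8 (rule 124): 011010011
Gen 9 (rule 146): 100001100
Gen 10 (rule 90): 010011110
Gen 11 (rule 124): 011010011
Gen 12 (rule 146): 100001100
Gen 13 (rule 90): 010011110
Gen 14 (rule 124): 011010011
Gen 15 (rule 146): 100001100

Answer: 4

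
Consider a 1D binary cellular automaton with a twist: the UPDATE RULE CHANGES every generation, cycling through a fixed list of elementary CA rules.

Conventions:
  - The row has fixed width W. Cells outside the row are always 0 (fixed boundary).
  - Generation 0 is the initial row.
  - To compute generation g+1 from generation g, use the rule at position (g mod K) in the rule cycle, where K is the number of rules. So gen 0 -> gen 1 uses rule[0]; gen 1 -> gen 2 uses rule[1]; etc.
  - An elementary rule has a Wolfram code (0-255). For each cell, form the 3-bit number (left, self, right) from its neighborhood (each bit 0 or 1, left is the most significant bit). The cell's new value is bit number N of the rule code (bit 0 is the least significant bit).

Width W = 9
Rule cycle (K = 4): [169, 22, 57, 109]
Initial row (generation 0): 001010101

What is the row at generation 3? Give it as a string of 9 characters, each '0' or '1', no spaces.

Answer: 100010110

Derivation:
Gen 0: 001010101
Gen 1 (rule 169): 100101010
Gen 2 (rule 22): 111101011
Gen 3 (rule 57): 100010110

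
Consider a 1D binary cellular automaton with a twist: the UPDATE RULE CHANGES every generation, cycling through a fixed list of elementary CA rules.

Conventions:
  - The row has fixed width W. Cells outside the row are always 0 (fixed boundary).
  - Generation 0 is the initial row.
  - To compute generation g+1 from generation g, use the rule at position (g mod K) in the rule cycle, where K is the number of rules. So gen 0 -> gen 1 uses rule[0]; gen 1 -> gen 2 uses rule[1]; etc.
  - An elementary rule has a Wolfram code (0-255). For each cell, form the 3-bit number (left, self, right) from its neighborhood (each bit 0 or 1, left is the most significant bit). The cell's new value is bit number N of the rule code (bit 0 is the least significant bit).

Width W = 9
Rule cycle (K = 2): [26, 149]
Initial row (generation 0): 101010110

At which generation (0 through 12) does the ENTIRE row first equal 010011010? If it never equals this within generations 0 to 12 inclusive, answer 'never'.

Gen 0: 101010110
Gen 1 (rule 26): 000000101
Gen 2 (rule 149): 111110101
Gen 3 (rule 26): 100000000
Gen 4 (rule 149): 111111111
Gen 5 (rule 26): 100000000
Gen 6 (rule 149): 111111111
Gen 7 (rule 26): 100000000
Gen 8 (rule 149): 111111111
Gen 9 (rule 26): 100000000
Gen 10 (rule 149): 111111111
Gen 11 (rule 26): 100000000
Gen 12 (rule 149): 111111111

Answer: never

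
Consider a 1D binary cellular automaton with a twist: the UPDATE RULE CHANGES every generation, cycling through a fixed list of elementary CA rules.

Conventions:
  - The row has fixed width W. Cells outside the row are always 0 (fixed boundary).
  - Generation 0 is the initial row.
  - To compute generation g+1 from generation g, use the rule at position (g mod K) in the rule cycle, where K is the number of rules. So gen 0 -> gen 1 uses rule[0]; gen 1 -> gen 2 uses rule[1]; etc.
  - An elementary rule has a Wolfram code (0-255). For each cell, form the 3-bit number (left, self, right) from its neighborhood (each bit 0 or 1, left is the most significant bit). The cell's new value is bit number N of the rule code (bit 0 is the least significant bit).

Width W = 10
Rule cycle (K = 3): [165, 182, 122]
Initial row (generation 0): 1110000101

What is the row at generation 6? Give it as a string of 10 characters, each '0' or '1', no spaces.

Gen 0: 1110000101
Gen 1 (rule 165): 0100110111
Gen 2 (rule 182): 1111001010
Gen 3 (rule 122): 1001110101
Gen 4 (rule 165): 1000101111
Gen 5 (rule 182): 1101110110
Gen 6 (rule 122): 1111011111

Answer: 1111011111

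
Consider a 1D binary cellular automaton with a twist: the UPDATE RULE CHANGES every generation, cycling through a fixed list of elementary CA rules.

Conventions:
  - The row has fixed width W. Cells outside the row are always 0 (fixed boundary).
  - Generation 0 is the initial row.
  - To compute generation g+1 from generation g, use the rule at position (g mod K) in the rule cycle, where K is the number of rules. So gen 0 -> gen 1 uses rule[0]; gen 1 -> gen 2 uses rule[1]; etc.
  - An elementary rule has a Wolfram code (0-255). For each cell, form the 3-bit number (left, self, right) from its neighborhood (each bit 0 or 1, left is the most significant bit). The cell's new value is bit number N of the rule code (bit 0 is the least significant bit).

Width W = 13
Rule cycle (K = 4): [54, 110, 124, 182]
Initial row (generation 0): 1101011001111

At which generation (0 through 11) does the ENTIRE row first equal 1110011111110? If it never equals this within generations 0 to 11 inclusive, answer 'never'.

Answer: 9

Derivation:
Gen 0: 1101011001111
Gen 1 (rule 54): 0011100110000
Gen 2 (rule 110): 0110101110000
Gen 3 (rule 124): 0111111011000
Gen 4 (rule 182): 1011110100100
Gen 5 (rule 54): 1100001111110
Gen 6 (rule 110): 1100011000010
Gen 7 (rule 124): 1110011100011
Gen 8 (rule 182): 0101101010100
Gen 9 (rule 54): 1110011111110
Gen 10 (rule 110): 1010110000010
Gen 11 (rule 124): 1111111000011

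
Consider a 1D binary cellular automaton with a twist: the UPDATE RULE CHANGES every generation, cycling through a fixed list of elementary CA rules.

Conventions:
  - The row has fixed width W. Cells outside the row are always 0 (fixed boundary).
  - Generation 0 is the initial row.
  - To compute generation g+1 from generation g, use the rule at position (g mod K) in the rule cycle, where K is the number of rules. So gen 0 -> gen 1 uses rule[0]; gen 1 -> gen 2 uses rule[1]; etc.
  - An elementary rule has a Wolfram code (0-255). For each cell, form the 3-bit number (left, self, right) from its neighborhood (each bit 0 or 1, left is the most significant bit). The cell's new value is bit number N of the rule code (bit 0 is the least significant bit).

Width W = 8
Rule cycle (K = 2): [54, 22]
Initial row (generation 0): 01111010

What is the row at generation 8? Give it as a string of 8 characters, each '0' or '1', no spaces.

Answer: 01111110

Derivation:
Gen 0: 01111010
Gen 1 (rule 54): 10000111
Gen 2 (rule 22): 11001000
Gen 3 (rule 54): 00111100
Gen 4 (rule 22): 01000010
Gen 5 (rule 54): 11100111
Gen 6 (rule 22): 00011000
Gen 7 (rule 54): 00100100
Gen 8 (rule 22): 01111110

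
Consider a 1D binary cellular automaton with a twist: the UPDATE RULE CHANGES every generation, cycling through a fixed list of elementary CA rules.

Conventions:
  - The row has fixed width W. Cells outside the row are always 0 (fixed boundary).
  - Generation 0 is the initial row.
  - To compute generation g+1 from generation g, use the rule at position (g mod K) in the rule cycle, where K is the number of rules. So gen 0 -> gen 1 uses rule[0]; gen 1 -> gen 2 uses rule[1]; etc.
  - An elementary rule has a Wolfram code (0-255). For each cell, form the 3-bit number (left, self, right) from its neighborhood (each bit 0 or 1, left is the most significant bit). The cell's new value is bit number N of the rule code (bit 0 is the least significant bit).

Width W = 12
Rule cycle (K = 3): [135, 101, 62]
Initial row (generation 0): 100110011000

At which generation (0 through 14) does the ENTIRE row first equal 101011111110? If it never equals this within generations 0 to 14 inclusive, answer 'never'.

Gen 0: 100110011000
Gen 1 (rule 135): 101000100011
Gen 2 (rule 101): 111010101001
Gen 3 (rule 62): 100111111111
Gen 4 (rule 135): 101011111110
Gen 5 (rule 101): 111100000010
Gen 6 (rule 62): 100010000111
Gen 7 (rule 135): 101110111010
Gen 8 (rule 101): 110011001110
Gen 9 (rule 62): 101110111001
Gen 10 (rule 135): 100100010011
Gen 11 (rule 101): 100101010001
Gen 12 (rule 62): 111111111011
Gen 13 (rule 135): 011111110000
Gen 14 (rule 101): 000000010111

Answer: 4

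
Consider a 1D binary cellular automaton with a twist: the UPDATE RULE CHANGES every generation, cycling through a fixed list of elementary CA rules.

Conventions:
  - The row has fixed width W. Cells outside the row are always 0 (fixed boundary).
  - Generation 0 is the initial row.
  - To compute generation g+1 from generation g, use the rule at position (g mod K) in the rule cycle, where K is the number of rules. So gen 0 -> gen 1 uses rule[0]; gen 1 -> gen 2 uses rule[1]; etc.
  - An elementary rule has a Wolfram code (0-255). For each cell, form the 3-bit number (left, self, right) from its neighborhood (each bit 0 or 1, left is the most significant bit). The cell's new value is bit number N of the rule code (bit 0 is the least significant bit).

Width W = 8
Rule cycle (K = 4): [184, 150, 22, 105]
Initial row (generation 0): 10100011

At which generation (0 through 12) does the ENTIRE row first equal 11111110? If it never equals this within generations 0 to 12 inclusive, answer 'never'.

Gen 0: 10100011
Gen 1 (rule 184): 01010010
Gen 2 (rule 150): 11011111
Gen 3 (rule 22): 00000000
Gen 4 (rule 105): 11111111
Gen 5 (rule 184): 11111110
Gen 6 (rule 150): 01111101
Gen 7 (rule 22): 10000001
Gen 8 (rule 105): 00111100
Gen 9 (rule 184): 00111010
Gen 10 (rule 150): 01010011
Gen 11 (rule 22): 11011100
Gen 12 (rule 105): 11110101

Answer: 5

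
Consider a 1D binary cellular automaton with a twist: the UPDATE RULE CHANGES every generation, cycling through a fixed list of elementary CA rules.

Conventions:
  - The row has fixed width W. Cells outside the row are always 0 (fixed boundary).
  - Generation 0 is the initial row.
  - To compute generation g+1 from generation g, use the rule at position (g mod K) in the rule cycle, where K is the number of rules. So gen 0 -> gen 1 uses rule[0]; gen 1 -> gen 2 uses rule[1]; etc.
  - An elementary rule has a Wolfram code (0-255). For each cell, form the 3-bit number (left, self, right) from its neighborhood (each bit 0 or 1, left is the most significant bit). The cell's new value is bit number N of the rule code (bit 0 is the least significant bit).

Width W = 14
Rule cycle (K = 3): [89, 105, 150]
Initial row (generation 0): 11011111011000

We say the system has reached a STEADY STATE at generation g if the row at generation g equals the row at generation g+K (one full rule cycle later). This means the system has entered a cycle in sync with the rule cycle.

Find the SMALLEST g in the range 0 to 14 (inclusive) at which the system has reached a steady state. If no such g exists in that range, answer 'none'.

Gen 0: 11011111011000
Gen 1 (rule 89): 11010001011111
Gen 2 (rule 105): 11100100110001
Gen 3 (rule 150): 01011111001011
Gen 4 (rule 89): 00010001100011
Gen 5 (rule 105): 11000101101011
Gen 6 (rule 150): 00101100001000
Gen 7 (rule 89): 10001111100111
Gen 8 (rule 105): 00101000100101
Gen 9 (rule 150): 01101101111101
Gen 10 (rule 89): 01101101000100
Gen 11 (rule 105): 01111110010001
Gen 12 (rule 150): 10111101111011
Gen 13 (rule 89): 00100101001011
Gen 14 (rule 105): 10000010000111
Gen 15 (rule 150): 11000111001010
Gen 16 (rule 89): 11110101100001
Gen 17 (rule 105): 10011011101100

Answer: none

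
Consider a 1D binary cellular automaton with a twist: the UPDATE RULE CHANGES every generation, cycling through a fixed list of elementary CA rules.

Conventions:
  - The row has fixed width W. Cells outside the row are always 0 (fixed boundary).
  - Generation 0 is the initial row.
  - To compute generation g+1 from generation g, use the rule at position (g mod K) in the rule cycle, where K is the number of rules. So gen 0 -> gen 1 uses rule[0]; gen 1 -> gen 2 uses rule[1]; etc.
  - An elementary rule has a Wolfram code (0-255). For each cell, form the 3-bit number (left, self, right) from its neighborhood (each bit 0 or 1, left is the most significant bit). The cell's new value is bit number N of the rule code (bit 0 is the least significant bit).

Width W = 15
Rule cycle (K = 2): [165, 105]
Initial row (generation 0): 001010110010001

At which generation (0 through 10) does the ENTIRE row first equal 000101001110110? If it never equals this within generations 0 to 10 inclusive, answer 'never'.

Answer: never

Derivation:
Gen 0: 001010110010001
Gen 1 (rule 165): 101111000010101
Gen 2 (rule 105): 011001011001010
Gen 3 (rule 165): 000001100001110
Gen 4 (rule 105): 111101101101010
Gen 5 (rule 165): 011010010011110
Gen 6 (rule 105): 011100000010010
Gen 7 (rule 165): 001001111010010
Gen 8 (rule 105): 100001001100000
Gen 9 (rule 165): 101101000001111
Gen 10 (rule 105): 011110011101001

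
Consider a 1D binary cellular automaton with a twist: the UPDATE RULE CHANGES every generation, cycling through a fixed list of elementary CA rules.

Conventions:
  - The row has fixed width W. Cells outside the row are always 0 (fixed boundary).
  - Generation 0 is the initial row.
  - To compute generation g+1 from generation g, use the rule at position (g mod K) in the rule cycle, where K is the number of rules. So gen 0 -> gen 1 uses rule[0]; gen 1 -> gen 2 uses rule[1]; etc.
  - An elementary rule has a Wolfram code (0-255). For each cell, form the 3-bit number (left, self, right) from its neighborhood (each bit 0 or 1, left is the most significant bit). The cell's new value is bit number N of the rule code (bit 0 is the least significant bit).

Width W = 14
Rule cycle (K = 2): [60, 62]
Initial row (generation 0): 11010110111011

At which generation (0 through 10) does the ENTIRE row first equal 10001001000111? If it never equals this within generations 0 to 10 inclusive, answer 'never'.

Gen 0: 11010110111011
Gen 1 (rule 60): 10111101100110
Gen 2 (rule 62): 11100011011101
Gen 3 (rule 60): 10010010110011
Gen 4 (rule 62): 11111111101110
Gen 5 (rule 60): 10000000011001
Gen 6 (rule 62): 11000000110111
Gen 7 (rule 60): 10100000101100
Gen 8 (rule 62): 11110001111010
Gen 9 (rule 60): 10001001000111
Gen 10 (rule 62): 11011111101100

Answer: 9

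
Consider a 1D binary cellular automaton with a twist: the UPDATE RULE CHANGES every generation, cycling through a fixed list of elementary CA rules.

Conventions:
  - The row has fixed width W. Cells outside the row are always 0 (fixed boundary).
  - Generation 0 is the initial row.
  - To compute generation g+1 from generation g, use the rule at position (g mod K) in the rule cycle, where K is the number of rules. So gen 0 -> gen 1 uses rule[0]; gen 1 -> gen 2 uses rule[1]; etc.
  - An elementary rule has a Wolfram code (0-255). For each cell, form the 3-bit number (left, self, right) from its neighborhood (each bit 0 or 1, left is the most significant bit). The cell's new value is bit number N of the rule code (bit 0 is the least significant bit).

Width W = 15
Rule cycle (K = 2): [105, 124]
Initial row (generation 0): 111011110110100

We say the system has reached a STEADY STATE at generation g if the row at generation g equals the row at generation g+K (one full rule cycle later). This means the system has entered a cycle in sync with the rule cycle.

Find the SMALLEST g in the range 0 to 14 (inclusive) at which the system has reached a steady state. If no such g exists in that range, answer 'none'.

Answer: none

Derivation:
Gen 0: 111011110110100
Gen 1 (rule 105): 101110011111001
Gen 2 (rule 124): 111011010001101
Gen 3 (rule 105): 101111100101110
Gen 4 (rule 124): 111000110111011
Gen 5 (rule 105): 101010111101111
Gen 6 (rule 124): 111111100111001
Gen 7 (rule 105): 100000100101000
Gen 8 (rule 124): 110000110111100
Gen 9 (rule 105): 110110111100101
Gen 10 (rule 124): 111111100110111
Gen 11 (rule 105): 100000100111101
Gen 12 (rule 124): 110000110100111
Gen 13 (rule 105): 110110111000101
Gen 14 (rule 124): 111111101100111
Gen 15 (rule 105): 100000111100101
Gen 16 (rule 124): 110000100110111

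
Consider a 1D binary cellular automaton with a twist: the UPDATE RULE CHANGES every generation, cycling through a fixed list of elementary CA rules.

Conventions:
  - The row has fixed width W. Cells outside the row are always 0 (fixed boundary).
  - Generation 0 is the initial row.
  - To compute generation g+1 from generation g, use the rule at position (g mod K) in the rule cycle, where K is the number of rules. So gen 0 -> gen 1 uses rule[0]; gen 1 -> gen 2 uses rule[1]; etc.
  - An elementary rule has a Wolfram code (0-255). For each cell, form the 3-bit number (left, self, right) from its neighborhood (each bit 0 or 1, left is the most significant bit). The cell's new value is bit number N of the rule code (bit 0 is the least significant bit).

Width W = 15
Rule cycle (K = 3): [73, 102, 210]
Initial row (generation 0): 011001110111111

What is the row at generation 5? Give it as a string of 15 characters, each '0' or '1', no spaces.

Answer: 000111000110000

Derivation:
Gen 0: 011001110111111
Gen 1 (rule 73): 011001010100001
Gen 2 (rule 102): 101011111100011
Gen 3 (rule 210): 000001111110101
Gen 4 (rule 73): 111101000010000
Gen 5 (rule 102): 000111000110000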